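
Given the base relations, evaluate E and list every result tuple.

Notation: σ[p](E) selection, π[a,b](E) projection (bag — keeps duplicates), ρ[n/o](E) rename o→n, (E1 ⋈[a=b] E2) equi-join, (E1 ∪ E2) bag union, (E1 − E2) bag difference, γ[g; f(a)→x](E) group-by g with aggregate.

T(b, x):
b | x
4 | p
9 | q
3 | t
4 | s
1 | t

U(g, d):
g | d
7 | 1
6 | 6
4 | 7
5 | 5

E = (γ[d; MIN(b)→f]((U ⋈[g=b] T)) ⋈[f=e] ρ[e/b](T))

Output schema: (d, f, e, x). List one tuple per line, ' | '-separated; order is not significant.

Stepwise |·|:
  U → 4
  T → 5
  (U ⋈[g=b] T) → 2
  γ[d; MIN(b)→f]((U ⋈[g=b] T)) → 1
  T → 5
  ρ[e/b](T) → 5
  (γ[d; MIN(b)→f]((U ⋈[g=b] T)) ⋈[f=e] ρ[e/b](T)) → 2

== RESULT ==
d | f | e | x
7 | 4 | 4 | p
7 | 4 | 4 | s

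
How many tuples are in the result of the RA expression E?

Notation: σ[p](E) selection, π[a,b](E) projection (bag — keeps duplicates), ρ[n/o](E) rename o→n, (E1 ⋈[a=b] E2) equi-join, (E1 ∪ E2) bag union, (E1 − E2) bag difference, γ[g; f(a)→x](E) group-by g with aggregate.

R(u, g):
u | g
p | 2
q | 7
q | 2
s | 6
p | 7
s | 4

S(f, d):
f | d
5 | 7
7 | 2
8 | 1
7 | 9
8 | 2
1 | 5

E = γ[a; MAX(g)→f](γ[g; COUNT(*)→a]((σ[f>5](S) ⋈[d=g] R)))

Per-node cardinality:
  S → 6
  σ[f>5](S) → 4
  R → 6
  (σ[f>5](S) ⋈[d=g] R) → 4
  γ[g; COUNT(*)→a]((σ[f>5](S) ⋈[d=g] R)) → 1
  γ[a; MAX(g)→f](γ[g; COUNT(*)→a]((σ[f>5](S) ⋈[d=g] R))) → 1

|E| = 1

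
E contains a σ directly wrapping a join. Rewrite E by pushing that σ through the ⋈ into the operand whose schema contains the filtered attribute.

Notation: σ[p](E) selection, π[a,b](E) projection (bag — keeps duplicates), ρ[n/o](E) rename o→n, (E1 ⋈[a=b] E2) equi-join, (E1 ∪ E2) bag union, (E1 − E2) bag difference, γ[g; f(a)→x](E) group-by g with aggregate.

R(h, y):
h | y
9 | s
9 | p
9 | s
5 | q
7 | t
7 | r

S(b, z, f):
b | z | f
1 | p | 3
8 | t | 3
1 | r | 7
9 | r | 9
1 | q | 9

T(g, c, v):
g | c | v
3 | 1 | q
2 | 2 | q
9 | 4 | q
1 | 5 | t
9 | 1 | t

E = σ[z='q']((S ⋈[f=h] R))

σ filters on z, owned by the left side.
E' = (σ[z='q'](S) ⋈[f=h] R)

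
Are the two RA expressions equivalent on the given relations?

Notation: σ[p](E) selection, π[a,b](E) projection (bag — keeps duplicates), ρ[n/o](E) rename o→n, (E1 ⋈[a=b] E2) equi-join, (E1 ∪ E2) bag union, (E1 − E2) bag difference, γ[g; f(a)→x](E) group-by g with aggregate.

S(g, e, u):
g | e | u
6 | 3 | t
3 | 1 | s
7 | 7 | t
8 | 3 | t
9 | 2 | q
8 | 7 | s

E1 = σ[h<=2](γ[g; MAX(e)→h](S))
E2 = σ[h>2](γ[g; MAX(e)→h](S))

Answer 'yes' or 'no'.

E1 subexpression sizes:
  S → 6
  γ[g; MAX(e)→h](S) → 5
  σ[h<=2](γ[g; MAX(e)→h](S)) → 2
E2 subexpression sizes:
  S → 6
  γ[g; MAX(e)→h](S) → 5
  σ[h>2](γ[g; MAX(e)→h](S)) → 3

E1 result:
g | h
3 | 1
9 | 2
E2 result:
g | h
6 | 3
7 | 7
8 | 7
Witness: (7, 7) appears 0× in E1 but 1× in E2.

no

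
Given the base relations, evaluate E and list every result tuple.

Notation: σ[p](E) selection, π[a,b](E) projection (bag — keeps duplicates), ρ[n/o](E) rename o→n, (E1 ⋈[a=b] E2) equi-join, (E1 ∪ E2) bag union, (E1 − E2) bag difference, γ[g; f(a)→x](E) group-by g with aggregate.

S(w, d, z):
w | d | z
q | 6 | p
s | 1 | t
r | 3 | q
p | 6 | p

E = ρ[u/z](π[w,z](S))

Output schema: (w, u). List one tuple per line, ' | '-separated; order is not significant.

Per-node cardinality:
  S → 4
  π[w,z](S) → 4
  ρ[u/z](π[w,z](S)) → 4

== RESULT ==
w | u
p | p
q | p
r | q
s | t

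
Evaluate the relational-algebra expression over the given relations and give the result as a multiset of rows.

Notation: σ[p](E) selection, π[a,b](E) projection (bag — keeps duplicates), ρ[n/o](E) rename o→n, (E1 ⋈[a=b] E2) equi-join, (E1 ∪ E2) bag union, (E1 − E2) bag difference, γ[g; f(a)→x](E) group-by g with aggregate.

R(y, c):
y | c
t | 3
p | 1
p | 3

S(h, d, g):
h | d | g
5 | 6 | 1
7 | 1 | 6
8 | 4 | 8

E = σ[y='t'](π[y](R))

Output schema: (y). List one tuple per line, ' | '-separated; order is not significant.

Per-node cardinality:
  R → 3
  π[y](R) → 3
  σ[y='t'](π[y](R)) → 1

== RESULT ==
y
t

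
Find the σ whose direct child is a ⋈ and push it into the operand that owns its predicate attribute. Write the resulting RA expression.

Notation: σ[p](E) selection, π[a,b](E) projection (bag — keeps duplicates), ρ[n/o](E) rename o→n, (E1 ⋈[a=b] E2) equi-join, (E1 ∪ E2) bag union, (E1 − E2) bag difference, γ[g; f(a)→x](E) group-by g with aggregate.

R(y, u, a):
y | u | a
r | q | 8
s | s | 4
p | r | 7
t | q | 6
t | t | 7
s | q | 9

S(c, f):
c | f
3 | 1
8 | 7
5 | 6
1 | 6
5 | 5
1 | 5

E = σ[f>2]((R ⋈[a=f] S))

σ filters on f, owned by the right side.
E' = (R ⋈[a=f] σ[f>2](S))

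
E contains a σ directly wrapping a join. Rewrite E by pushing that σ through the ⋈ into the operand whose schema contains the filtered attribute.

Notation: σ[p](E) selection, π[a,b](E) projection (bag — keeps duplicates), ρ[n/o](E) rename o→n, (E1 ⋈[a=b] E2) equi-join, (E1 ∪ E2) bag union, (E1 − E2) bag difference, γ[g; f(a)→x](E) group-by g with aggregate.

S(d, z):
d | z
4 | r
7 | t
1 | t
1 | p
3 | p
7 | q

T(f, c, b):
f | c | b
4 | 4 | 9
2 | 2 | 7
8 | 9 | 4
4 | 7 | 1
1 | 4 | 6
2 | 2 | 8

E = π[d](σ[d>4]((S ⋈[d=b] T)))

σ filters on d, owned by the left side.
E' = π[d]((σ[d>4](S) ⋈[d=b] T))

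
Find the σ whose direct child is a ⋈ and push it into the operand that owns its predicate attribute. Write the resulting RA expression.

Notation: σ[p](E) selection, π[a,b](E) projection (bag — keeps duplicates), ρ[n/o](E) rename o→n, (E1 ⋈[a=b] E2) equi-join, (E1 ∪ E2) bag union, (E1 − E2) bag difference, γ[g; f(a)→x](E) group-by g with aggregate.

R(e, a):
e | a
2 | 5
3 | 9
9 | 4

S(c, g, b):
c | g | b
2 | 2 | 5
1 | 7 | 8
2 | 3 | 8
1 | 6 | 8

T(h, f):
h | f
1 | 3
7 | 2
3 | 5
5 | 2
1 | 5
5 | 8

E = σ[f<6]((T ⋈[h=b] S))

σ filters on f, owned by the left side.
E' = (σ[f<6](T) ⋈[h=b] S)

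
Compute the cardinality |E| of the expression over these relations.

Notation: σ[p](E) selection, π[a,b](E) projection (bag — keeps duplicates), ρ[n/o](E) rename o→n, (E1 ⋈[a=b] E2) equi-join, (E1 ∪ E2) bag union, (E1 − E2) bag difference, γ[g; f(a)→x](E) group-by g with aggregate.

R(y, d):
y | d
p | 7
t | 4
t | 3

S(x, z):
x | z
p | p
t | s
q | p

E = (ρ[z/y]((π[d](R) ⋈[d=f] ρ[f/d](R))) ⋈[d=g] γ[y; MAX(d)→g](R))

Per-node cardinality:
  R → 3
  π[d](R) → 3
  R → 3
  ρ[f/d](R) → 3
  (π[d](R) ⋈[d=f] ρ[f/d](R)) → 3
  ρ[z/y]((π[d](R) ⋈[d=f] ρ[f/d](R))) → 3
  R → 3
  γ[y; MAX(d)→g](R) → 2
  (ρ[z/y]((π[d](R) ⋈[d=f] ρ[f/d](R))) ⋈[d=g] γ[y; MAX(d)→g](R)) → 2

|E| = 2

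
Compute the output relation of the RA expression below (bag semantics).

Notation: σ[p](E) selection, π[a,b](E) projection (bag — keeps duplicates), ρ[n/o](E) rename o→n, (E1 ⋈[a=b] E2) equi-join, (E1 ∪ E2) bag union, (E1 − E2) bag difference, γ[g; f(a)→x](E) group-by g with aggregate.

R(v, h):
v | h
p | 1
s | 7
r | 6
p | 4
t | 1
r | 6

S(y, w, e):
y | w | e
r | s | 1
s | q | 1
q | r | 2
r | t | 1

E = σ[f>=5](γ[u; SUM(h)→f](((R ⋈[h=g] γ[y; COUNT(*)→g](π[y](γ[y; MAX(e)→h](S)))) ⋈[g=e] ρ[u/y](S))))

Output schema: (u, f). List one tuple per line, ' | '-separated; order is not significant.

Row counts bottom-up:
  R → 6
  S → 4
  γ[y; MAX(e)→h](S) → 3
  π[y](γ[y; MAX(e)→h](S)) → 3
  γ[y; COUNT(*)→g](π[y](γ[y; MAX(e)→h](S))) → 3
  (R ⋈[h=g] γ[y; COUNT(*)→g](π[y](γ[y; MAX(e)→h](S)))) → 6
  S → 4
  ρ[u/y](S) → 4
  ((R ⋈[h=g] γ[y; COUNT(*)→g](π[y](γ[y; MAX(e)→h](S)))) ⋈[g=e] ρ[u/y](S)) → 18
  γ[u; SUM(h)→f](((R ⋈[h=g] γ[y; COUNT(*)→g](π[y](γ[y; MAX(e)→h](S)))) ⋈[g=e] ρ[u/y](S))) → 2
  σ[f>=5](γ[u; SUM(h)→f](((R ⋈[h=g] γ[y; COUNT(*)→g](π[y](γ[y; MAX(e)→h](S)))) ⋈[g=e] ρ[u/y](S)))) → 2

== RESULT ==
u | f
r | 12
s | 6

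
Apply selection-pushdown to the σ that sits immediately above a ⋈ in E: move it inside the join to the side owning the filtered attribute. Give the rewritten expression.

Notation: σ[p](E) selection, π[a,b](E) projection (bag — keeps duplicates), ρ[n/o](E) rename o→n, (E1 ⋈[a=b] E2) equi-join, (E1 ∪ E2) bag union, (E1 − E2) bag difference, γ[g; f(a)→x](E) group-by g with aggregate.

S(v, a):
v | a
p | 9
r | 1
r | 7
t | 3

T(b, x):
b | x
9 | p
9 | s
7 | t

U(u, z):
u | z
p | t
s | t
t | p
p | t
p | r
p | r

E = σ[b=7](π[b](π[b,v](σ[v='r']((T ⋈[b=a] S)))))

σ filters on v, owned by the right side.
E' = σ[b=7](π[b](π[b,v]((T ⋈[b=a] σ[v='r'](S)))))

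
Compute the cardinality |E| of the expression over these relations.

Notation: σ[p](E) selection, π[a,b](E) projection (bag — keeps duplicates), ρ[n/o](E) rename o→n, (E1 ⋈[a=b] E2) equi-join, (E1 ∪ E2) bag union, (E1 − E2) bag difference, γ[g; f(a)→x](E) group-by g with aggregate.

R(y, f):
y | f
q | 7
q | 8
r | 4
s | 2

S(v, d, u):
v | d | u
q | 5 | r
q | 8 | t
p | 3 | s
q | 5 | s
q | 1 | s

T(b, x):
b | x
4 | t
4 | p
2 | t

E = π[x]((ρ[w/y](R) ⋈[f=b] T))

Row counts bottom-up:
  R → 4
  ρ[w/y](R) → 4
  T → 3
  (ρ[w/y](R) ⋈[f=b] T) → 3
  π[x]((ρ[w/y](R) ⋈[f=b] T)) → 3

|E| = 3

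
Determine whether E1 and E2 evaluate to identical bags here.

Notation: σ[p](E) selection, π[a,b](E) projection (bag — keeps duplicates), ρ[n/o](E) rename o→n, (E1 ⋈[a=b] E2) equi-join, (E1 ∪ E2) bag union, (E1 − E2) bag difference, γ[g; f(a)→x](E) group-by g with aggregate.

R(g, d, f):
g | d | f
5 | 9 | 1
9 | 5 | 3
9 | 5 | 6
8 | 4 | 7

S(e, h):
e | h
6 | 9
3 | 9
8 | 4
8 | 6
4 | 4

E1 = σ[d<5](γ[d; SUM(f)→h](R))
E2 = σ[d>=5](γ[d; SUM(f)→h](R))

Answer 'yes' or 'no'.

E1 subexpression sizes:
  R → 4
  γ[d; SUM(f)→h](R) → 3
  σ[d<5](γ[d; SUM(f)→h](R)) → 1
E2 subexpression sizes:
  R → 4
  γ[d; SUM(f)→h](R) → 3
  σ[d>=5](γ[d; SUM(f)→h](R)) → 2

E1 result:
d | h
4 | 7
E2 result:
d | h
5 | 9
9 | 1
Witness: (5, 9) appears 0× in E1 but 1× in E2.

no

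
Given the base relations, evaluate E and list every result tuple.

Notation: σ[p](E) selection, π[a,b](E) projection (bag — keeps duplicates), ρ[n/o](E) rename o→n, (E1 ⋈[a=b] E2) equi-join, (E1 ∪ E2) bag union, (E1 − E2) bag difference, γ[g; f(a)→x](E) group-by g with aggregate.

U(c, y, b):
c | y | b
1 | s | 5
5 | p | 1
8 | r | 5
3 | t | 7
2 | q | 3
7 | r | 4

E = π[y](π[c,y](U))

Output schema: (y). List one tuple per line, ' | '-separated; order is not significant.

Stepwise |·|:
  U → 6
  π[c,y](U) → 6
  π[y](π[c,y](U)) → 6

== RESULT ==
y
p
q
r
r
s
t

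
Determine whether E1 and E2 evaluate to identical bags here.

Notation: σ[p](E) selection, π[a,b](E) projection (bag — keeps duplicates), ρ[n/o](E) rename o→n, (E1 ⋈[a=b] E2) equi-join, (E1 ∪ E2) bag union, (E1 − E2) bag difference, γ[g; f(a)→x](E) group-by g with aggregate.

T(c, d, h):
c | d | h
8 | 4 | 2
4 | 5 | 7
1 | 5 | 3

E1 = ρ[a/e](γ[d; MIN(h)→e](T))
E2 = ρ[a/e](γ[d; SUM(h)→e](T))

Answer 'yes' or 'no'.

E1 row counts bottom-up:
  T → 3
  γ[d; MIN(h)→e](T) → 2
  ρ[a/e](γ[d; MIN(h)→e](T)) → 2
E2 row counts bottom-up:
  T → 3
  γ[d; SUM(h)→e](T) → 2
  ρ[a/e](γ[d; SUM(h)→e](T)) → 2

E1 result:
d | a
4 | 2
5 | 3
E2 result:
d | a
4 | 2
5 | 10
Witness: (5, 3) appears 1× in E1 but 0× in E2.

no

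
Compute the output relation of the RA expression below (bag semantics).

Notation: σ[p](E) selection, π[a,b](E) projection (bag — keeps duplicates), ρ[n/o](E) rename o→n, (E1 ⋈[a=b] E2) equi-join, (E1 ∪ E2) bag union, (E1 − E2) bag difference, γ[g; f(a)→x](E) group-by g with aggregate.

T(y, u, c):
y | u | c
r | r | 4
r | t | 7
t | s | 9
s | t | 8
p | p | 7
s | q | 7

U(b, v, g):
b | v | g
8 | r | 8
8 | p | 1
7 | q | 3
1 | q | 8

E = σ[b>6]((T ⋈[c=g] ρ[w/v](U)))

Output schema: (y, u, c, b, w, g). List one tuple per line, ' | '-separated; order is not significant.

Stepwise |·|:
  T → 6
  U → 4
  ρ[w/v](U) → 4
  (T ⋈[c=g] ρ[w/v](U)) → 2
  σ[b>6]((T ⋈[c=g] ρ[w/v](U))) → 1

== RESULT ==
y | u | c | b | w | g
s | t | 8 | 8 | r | 8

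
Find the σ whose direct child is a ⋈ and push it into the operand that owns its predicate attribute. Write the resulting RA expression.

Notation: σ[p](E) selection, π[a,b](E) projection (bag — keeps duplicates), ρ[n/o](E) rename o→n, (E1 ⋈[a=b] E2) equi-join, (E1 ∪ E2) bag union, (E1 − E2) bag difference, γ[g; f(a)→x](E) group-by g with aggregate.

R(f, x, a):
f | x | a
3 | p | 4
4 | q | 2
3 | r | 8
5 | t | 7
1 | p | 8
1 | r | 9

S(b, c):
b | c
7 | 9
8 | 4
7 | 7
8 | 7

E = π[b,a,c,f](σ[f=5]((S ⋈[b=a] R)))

σ filters on f, owned by the right side.
E' = π[b,a,c,f]((S ⋈[b=a] σ[f=5](R)))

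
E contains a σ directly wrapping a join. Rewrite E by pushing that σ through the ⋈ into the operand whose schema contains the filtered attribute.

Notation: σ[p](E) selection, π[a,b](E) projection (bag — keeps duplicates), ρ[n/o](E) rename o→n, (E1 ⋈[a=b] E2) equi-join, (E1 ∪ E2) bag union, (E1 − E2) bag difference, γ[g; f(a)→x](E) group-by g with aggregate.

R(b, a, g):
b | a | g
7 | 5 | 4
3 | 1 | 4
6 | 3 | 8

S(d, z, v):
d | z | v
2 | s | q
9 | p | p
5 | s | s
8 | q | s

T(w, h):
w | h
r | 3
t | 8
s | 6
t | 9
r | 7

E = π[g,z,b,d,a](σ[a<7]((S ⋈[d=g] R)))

σ filters on a, owned by the right side.
E' = π[g,z,b,d,a]((S ⋈[d=g] σ[a<7](R)))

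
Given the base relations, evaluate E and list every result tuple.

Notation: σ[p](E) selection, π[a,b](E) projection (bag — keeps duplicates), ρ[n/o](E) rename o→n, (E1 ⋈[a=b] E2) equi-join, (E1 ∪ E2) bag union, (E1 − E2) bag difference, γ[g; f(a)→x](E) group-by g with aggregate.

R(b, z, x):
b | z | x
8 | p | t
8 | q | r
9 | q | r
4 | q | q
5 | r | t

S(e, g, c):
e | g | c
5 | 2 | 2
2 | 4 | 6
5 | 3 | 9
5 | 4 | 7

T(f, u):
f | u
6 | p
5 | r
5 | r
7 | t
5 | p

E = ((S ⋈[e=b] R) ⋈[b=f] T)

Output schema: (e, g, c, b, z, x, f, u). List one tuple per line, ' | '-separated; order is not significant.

Per-node cardinality:
  S → 4
  R → 5
  (S ⋈[e=b] R) → 3
  T → 5
  ((S ⋈[e=b] R) ⋈[b=f] T) → 9

== RESULT ==
e | g | c | b | z | x | f | u
5 | 2 | 2 | 5 | r | t | 5 | p
5 | 2 | 2 | 5 | r | t | 5 | r
5 | 2 | 2 | 5 | r | t | 5 | r
5 | 3 | 9 | 5 | r | t | 5 | p
5 | 3 | 9 | 5 | r | t | 5 | r
5 | 3 | 9 | 5 | r | t | 5 | r
5 | 4 | 7 | 5 | r | t | 5 | p
5 | 4 | 7 | 5 | r | t | 5 | r
5 | 4 | 7 | 5 | r | t | 5 | r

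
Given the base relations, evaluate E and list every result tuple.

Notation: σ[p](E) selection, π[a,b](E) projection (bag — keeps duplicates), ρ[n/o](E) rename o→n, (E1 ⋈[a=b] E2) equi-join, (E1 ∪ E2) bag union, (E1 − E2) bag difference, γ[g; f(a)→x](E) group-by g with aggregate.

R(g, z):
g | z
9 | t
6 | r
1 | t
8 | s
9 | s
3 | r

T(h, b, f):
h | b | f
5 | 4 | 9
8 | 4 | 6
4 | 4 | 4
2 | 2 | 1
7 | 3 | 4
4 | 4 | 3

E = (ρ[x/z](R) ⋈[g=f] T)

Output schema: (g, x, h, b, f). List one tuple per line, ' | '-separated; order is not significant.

Per-node cardinality:
  R → 6
  ρ[x/z](R) → 6
  T → 6
  (ρ[x/z](R) ⋈[g=f] T) → 5

== RESULT ==
g | x | h | b | f
1 | t | 2 | 2 | 1
3 | r | 4 | 4 | 3
6 | r | 8 | 4 | 6
9 | s | 5 | 4 | 9
9 | t | 5 | 4 | 9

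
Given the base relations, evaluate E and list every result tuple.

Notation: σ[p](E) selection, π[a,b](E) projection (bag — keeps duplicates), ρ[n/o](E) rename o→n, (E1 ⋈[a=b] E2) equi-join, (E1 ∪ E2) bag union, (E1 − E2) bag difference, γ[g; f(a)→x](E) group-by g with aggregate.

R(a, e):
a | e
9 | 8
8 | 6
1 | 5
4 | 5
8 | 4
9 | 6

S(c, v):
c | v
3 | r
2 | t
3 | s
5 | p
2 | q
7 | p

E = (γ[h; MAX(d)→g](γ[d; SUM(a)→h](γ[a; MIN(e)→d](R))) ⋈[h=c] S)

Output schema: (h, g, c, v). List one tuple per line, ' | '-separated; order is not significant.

Row counts bottom-up:
  R → 6
  γ[a; MIN(e)→d](R) → 4
  γ[d; SUM(a)→h](γ[a; MIN(e)→d](R)) → 3
  γ[h; MAX(d)→g](γ[d; SUM(a)→h](γ[a; MIN(e)→d](R))) → 3
  S → 6
  (γ[h; MAX(d)→g](γ[d; SUM(a)→h](γ[a; MIN(e)→d](R))) ⋈[h=c] S) → 1

== RESULT ==
h | g | c | v
5 | 5 | 5 | p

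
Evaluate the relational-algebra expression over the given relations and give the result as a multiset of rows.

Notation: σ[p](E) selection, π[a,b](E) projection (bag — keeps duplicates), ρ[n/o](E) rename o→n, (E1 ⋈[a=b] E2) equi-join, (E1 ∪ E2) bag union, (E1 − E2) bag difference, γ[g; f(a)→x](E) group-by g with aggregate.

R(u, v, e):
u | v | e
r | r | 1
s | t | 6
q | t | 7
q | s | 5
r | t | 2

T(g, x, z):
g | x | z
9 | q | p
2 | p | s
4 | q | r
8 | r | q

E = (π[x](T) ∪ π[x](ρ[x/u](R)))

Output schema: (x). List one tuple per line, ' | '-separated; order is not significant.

Subexpression sizes:
  T → 4
  π[x](T) → 4
  R → 5
  ρ[x/u](R) → 5
  π[x](ρ[x/u](R)) → 5
  (π[x](T) ∪ π[x](ρ[x/u](R))) → 9

== RESULT ==
x
p
q
q
q
q
r
r
r
s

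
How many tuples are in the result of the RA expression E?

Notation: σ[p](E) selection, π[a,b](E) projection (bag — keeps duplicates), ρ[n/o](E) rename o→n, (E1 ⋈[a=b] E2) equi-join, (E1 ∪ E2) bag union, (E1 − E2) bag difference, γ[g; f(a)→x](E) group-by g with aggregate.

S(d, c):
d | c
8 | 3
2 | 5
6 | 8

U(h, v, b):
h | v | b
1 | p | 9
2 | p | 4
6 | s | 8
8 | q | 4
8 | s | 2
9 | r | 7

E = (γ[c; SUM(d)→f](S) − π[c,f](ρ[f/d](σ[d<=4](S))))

Stepwise |·|:
  S → 3
  γ[c; SUM(d)→f](S) → 3
  S → 3
  σ[d<=4](S) → 1
  ρ[f/d](σ[d<=4](S)) → 1
  π[c,f](ρ[f/d](σ[d<=4](S))) → 1
  (γ[c; SUM(d)→f](S) − π[c,f](ρ[f/d](σ[d<=4](S)))) → 2

|E| = 2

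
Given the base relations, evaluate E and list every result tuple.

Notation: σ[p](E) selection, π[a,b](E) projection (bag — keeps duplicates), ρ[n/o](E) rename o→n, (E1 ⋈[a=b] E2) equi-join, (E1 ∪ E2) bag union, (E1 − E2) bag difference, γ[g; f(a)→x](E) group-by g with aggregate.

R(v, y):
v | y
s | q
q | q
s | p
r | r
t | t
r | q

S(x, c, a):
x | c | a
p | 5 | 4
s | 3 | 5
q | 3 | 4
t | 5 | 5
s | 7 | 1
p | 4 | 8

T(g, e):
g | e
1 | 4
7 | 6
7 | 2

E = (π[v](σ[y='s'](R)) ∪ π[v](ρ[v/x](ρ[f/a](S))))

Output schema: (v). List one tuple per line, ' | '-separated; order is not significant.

Row counts bottom-up:
  R → 6
  σ[y='s'](R) → 0
  π[v](σ[y='s'](R)) → 0
  S → 6
  ρ[f/a](S) → 6
  ρ[v/x](ρ[f/a](S)) → 6
  π[v](ρ[v/x](ρ[f/a](S))) → 6
  (π[v](σ[y='s'](R)) ∪ π[v](ρ[v/x](ρ[f/a](S)))) → 6

== RESULT ==
v
p
p
q
s
s
t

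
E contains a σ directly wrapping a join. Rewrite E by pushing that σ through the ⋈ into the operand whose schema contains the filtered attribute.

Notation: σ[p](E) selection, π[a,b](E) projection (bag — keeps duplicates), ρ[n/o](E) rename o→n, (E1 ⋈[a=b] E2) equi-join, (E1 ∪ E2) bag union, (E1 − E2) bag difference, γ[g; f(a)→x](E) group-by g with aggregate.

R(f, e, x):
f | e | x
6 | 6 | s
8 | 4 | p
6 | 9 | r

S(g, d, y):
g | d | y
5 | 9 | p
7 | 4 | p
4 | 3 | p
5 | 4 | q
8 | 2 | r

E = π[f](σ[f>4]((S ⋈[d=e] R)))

σ filters on f, owned by the right side.
E' = π[f]((S ⋈[d=e] σ[f>4](R)))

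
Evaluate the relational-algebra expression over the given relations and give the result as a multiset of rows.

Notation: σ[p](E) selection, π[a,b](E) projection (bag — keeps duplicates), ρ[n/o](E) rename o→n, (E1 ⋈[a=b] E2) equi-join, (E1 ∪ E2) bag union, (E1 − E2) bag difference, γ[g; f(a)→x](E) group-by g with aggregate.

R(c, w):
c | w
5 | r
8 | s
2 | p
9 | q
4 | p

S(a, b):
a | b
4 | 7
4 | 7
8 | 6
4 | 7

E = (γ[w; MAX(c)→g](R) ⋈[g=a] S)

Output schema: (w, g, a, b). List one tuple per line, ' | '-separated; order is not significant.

Stepwise |·|:
  R → 5
  γ[w; MAX(c)→g](R) → 4
  S → 4
  (γ[w; MAX(c)→g](R) ⋈[g=a] S) → 4

== RESULT ==
w | g | a | b
p | 4 | 4 | 7
p | 4 | 4 | 7
p | 4 | 4 | 7
s | 8 | 8 | 6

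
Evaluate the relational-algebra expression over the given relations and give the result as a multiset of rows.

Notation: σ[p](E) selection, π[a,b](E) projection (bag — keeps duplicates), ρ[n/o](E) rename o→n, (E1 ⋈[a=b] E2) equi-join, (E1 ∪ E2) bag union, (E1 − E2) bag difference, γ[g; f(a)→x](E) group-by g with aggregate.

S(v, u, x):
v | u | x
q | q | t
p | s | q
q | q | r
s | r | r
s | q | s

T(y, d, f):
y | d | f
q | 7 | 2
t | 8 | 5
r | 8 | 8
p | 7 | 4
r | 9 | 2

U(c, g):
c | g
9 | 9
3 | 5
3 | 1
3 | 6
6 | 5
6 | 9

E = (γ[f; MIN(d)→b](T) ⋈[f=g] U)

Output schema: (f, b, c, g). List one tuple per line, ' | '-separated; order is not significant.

Stepwise |·|:
  T → 5
  γ[f; MIN(d)→b](T) → 4
  U → 6
  (γ[f; MIN(d)→b](T) ⋈[f=g] U) → 2

== RESULT ==
f | b | c | g
5 | 8 | 3 | 5
5 | 8 | 6 | 5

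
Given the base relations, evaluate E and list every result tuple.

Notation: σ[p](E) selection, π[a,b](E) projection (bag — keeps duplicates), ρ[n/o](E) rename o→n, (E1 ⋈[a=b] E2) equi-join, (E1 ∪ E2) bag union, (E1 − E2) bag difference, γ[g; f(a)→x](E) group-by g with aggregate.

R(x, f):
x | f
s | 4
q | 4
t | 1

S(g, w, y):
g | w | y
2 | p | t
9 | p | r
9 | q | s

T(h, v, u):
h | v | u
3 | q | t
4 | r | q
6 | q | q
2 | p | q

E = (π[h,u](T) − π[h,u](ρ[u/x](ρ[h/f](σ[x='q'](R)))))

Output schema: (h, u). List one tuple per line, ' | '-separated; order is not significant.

Row counts bottom-up:
  T → 4
  π[h,u](T) → 4
  R → 3
  σ[x='q'](R) → 1
  ρ[h/f](σ[x='q'](R)) → 1
  ρ[u/x](ρ[h/f](σ[x='q'](R))) → 1
  π[h,u](ρ[u/x](ρ[h/f](σ[x='q'](R)))) → 1
  (π[h,u](T) − π[h,u](ρ[u/x](ρ[h/f](σ[x='q'](R))))) → 3

== RESULT ==
h | u
2 | q
3 | t
6 | q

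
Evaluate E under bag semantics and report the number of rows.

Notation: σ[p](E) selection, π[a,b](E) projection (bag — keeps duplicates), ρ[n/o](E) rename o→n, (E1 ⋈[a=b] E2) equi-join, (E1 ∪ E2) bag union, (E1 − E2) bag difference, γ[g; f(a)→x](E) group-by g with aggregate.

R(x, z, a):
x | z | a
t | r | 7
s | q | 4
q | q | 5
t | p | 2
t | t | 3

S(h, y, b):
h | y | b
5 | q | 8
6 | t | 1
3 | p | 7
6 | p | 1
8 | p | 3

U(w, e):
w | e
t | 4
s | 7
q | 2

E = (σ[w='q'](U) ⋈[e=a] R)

Subexpression sizes:
  U → 3
  σ[w='q'](U) → 1
  R → 5
  (σ[w='q'](U) ⋈[e=a] R) → 1

|E| = 1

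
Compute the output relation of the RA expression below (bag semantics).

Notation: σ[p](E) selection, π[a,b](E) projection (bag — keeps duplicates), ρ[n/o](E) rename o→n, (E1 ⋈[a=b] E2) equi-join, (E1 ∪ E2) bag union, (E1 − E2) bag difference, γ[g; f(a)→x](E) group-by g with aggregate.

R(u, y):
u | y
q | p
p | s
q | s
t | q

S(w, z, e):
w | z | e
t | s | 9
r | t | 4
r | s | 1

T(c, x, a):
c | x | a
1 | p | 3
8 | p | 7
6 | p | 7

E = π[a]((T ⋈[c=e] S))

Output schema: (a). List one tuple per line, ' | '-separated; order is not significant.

Subexpression sizes:
  T → 3
  S → 3
  (T ⋈[c=e] S) → 1
  π[a]((T ⋈[c=e] S)) → 1

== RESULT ==
a
3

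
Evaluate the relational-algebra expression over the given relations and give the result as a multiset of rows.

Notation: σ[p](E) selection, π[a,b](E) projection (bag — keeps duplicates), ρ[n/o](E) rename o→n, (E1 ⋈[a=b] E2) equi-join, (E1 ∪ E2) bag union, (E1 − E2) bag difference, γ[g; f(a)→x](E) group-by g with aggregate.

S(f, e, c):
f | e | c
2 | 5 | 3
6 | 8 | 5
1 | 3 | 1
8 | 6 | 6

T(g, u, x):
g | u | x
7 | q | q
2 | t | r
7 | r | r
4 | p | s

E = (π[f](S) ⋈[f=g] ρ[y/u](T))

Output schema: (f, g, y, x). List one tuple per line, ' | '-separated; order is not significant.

Per-node cardinality:
  S → 4
  π[f](S) → 4
  T → 4
  ρ[y/u](T) → 4
  (π[f](S) ⋈[f=g] ρ[y/u](T)) → 1

== RESULT ==
f | g | y | x
2 | 2 | t | r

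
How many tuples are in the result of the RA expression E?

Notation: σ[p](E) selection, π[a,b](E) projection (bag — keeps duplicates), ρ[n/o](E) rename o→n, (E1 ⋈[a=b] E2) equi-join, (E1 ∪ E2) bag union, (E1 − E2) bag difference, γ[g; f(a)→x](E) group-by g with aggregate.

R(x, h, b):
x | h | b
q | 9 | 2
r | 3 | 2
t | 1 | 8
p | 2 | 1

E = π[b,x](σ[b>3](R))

Per-node cardinality:
  R → 4
  σ[b>3](R) → 1
  π[b,x](σ[b>3](R)) → 1

|E| = 1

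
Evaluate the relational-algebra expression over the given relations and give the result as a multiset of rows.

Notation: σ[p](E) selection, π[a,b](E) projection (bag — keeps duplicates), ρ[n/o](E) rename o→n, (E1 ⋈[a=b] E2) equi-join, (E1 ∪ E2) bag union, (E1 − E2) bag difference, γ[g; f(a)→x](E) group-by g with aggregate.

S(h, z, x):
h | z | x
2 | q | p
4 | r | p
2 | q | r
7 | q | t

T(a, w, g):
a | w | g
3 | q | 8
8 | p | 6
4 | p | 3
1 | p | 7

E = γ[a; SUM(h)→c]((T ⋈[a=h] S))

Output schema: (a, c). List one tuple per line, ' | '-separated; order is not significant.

Subexpression sizes:
  T → 4
  S → 4
  (T ⋈[a=h] S) → 1
  γ[a; SUM(h)→c]((T ⋈[a=h] S)) → 1

== RESULT ==
a | c
4 | 4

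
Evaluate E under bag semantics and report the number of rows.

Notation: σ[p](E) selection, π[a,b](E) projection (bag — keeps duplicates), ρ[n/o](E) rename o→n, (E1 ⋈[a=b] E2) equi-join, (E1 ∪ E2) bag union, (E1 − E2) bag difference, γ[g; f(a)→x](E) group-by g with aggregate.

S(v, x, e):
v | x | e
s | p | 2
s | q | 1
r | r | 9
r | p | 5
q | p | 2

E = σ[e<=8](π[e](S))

Stepwise |·|:
  S → 5
  π[e](S) → 5
  σ[e<=8](π[e](S)) → 4

|E| = 4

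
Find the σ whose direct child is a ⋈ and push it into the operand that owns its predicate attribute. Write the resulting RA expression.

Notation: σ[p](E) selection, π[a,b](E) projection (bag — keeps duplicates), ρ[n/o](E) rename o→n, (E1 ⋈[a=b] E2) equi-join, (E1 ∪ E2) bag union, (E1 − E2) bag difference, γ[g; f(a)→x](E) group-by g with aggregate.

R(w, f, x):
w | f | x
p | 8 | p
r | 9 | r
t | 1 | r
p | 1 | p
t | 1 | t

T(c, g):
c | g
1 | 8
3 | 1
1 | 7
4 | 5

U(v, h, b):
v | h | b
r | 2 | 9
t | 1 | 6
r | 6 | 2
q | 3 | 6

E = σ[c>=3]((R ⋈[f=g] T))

σ filters on c, owned by the right side.
E' = (R ⋈[f=g] σ[c>=3](T))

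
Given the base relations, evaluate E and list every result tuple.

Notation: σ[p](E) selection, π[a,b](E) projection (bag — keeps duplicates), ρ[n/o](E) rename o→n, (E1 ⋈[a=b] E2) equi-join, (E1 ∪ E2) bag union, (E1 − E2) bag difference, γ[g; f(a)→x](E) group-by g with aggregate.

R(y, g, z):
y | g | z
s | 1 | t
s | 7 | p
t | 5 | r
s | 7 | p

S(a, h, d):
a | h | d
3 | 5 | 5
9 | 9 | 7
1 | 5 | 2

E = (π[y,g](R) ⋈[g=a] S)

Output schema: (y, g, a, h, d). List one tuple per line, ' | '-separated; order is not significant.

Row counts bottom-up:
  R → 4
  π[y,g](R) → 4
  S → 3
  (π[y,g](R) ⋈[g=a] S) → 1

== RESULT ==
y | g | a | h | d
s | 1 | 1 | 5 | 2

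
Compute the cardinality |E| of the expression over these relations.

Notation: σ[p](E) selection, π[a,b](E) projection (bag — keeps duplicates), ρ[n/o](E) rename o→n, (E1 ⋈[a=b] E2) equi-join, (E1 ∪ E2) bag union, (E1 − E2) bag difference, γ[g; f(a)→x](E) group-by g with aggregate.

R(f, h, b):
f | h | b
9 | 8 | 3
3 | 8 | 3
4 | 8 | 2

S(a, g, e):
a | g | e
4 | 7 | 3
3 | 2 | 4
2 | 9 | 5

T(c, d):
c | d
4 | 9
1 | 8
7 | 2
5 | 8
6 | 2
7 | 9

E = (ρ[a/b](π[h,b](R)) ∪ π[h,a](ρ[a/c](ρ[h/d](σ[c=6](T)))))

Per-node cardinality:
  R → 3
  π[h,b](R) → 3
  ρ[a/b](π[h,b](R)) → 3
  T → 6
  σ[c=6](T) → 1
  ρ[h/d](σ[c=6](T)) → 1
  ρ[a/c](ρ[h/d](σ[c=6](T))) → 1
  π[h,a](ρ[a/c](ρ[h/d](σ[c=6](T)))) → 1
  (ρ[a/b](π[h,b](R)) ∪ π[h,a](ρ[a/c](ρ[h/d](σ[c=6](T))))) → 4

|E| = 4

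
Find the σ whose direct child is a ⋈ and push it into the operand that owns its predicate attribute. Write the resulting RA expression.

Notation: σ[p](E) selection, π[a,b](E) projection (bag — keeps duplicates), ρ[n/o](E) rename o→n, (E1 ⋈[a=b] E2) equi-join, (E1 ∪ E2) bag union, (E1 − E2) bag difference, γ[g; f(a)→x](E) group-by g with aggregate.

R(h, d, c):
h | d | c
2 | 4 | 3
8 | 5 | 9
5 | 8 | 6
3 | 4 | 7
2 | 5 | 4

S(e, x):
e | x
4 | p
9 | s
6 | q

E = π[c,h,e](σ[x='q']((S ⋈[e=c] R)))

σ filters on x, owned by the left side.
E' = π[c,h,e]((σ[x='q'](S) ⋈[e=c] R))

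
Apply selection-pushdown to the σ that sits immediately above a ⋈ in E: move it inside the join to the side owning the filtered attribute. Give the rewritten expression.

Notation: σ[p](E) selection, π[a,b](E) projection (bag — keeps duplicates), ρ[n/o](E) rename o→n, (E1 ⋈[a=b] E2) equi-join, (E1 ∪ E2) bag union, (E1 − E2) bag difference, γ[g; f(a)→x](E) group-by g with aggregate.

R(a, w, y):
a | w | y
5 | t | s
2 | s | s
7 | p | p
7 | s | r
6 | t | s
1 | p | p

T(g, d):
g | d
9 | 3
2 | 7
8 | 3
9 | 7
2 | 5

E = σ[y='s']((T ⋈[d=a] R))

σ filters on y, owned by the right side.
E' = (T ⋈[d=a] σ[y='s'](R))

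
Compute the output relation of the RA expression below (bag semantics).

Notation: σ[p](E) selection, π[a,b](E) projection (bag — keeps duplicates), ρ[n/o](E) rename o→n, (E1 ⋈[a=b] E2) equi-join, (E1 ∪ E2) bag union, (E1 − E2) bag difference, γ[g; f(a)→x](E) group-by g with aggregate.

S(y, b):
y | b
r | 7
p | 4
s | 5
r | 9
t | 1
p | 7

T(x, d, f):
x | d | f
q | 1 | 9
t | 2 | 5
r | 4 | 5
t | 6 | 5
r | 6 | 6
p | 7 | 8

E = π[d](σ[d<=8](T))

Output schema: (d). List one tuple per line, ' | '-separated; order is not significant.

Row counts bottom-up:
  T → 6
  σ[d<=8](T) → 6
  π[d](σ[d<=8](T)) → 6

== RESULT ==
d
1
2
4
6
6
7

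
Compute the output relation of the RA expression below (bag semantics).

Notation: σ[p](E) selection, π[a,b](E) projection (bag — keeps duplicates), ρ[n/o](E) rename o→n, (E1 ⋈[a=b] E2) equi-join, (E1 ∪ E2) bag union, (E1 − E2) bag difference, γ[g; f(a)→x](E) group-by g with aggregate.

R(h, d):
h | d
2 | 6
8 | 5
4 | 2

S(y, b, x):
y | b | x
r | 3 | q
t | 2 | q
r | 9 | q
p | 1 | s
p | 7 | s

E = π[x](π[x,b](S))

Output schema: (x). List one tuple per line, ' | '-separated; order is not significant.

Per-node cardinality:
  S → 5
  π[x,b](S) → 5
  π[x](π[x,b](S)) → 5

== RESULT ==
x
q
q
q
s
s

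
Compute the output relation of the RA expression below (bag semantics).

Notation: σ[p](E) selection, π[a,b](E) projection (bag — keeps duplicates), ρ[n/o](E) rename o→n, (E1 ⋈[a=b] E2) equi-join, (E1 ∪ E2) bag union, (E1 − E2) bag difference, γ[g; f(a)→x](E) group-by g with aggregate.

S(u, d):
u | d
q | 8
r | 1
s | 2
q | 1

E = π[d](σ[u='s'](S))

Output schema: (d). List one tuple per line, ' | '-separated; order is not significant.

Stepwise |·|:
  S → 4
  σ[u='s'](S) → 1
  π[d](σ[u='s'](S)) → 1

== RESULT ==
d
2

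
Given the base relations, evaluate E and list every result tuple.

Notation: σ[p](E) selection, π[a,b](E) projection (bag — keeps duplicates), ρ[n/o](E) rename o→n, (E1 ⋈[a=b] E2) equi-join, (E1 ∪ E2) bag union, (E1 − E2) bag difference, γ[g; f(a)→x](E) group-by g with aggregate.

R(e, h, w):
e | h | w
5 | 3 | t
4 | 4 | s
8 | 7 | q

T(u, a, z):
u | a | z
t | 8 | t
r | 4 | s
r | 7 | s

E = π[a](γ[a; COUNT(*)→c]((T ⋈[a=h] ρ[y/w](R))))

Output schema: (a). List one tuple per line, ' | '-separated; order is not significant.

Subexpression sizes:
  T → 3
  R → 3
  ρ[y/w](R) → 3
  (T ⋈[a=h] ρ[y/w](R)) → 2
  γ[a; COUNT(*)→c]((T ⋈[a=h] ρ[y/w](R))) → 2
  π[a](γ[a; COUNT(*)→c]((T ⋈[a=h] ρ[y/w](R)))) → 2

== RESULT ==
a
4
7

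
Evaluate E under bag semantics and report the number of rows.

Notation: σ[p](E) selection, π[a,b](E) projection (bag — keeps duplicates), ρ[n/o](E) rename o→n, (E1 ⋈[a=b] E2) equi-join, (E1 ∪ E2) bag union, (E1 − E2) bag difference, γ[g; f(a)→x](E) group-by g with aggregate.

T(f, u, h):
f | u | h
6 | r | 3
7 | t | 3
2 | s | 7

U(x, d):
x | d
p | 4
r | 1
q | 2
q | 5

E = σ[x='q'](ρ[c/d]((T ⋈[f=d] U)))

Stepwise |·|:
  T → 3
  U → 4
  (T ⋈[f=d] U) → 1
  ρ[c/d]((T ⋈[f=d] U)) → 1
  σ[x='q'](ρ[c/d]((T ⋈[f=d] U))) → 1

|E| = 1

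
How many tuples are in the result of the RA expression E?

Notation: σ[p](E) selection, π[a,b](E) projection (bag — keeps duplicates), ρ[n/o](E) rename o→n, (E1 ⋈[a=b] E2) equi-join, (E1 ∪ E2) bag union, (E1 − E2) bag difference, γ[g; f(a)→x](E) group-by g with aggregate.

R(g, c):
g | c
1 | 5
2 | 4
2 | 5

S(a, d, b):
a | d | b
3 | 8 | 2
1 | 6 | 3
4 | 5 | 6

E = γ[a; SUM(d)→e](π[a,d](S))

Per-node cardinality:
  S → 3
  π[a,d](S) → 3
  γ[a; SUM(d)→e](π[a,d](S)) → 3

|E| = 3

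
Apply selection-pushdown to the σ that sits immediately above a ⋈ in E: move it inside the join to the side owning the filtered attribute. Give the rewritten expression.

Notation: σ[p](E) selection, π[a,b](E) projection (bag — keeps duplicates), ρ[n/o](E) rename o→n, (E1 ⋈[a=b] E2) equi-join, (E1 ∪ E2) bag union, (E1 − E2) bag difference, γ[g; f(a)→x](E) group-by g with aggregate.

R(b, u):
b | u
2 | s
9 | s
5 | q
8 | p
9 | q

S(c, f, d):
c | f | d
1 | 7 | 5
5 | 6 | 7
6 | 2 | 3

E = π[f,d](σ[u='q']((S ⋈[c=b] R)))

σ filters on u, owned by the right side.
E' = π[f,d]((S ⋈[c=b] σ[u='q'](R)))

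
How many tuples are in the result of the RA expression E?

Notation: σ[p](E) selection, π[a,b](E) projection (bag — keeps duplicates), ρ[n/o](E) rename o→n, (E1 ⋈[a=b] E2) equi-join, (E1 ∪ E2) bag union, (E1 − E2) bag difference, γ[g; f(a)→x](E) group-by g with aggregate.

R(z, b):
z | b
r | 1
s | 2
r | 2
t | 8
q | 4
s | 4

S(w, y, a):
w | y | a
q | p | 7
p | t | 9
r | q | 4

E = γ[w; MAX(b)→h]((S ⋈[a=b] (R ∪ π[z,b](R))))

Stepwise |·|:
  S → 3
  R → 6
  R → 6
  π[z,b](R) → 6
  (R ∪ π[z,b](R)) → 12
  (S ⋈[a=b] (R ∪ π[z,b](R))) → 4
  γ[w; MAX(b)→h]((S ⋈[a=b] (R ∪ π[z,b](R)))) → 1

|E| = 1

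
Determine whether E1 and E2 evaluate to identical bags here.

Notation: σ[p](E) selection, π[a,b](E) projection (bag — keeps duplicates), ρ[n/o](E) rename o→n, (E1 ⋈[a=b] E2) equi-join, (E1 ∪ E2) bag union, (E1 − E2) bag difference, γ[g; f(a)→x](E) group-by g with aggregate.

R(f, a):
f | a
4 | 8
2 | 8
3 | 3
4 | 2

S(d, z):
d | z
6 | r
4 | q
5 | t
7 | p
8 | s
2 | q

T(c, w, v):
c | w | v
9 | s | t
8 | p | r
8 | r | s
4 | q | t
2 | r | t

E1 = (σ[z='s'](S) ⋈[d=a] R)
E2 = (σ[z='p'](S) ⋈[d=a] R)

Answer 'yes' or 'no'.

E1 subexpression sizes:
  S → 6
  σ[z='s'](S) → 1
  R → 4
  (σ[z='s'](S) ⋈[d=a] R) → 2
E2 subexpression sizes:
  S → 6
  σ[z='p'](S) → 1
  R → 4
  (σ[z='p'](S) ⋈[d=a] R) → 0

E1 result:
d | z | f | a
8 | s | 2 | 8
8 | s | 4 | 8
E2 result:
d | z | f | a
(0 rows)
Witness: (8, 's', 4, 8) appears 1× in E1 but 0× in E2.

no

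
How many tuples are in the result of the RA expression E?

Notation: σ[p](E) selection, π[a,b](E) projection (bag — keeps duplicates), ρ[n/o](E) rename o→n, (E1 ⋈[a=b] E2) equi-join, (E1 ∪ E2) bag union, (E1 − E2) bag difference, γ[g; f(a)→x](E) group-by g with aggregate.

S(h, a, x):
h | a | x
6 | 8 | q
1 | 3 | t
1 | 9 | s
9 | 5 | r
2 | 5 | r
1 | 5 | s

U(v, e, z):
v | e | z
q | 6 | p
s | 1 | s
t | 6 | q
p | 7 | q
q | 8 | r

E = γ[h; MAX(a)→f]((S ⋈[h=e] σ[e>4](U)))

Subexpression sizes:
  S → 6
  U → 5
  σ[e>4](U) → 4
  (S ⋈[h=e] σ[e>4](U)) → 2
  γ[h; MAX(a)→f]((S ⋈[h=e] σ[e>4](U))) → 1

|E| = 1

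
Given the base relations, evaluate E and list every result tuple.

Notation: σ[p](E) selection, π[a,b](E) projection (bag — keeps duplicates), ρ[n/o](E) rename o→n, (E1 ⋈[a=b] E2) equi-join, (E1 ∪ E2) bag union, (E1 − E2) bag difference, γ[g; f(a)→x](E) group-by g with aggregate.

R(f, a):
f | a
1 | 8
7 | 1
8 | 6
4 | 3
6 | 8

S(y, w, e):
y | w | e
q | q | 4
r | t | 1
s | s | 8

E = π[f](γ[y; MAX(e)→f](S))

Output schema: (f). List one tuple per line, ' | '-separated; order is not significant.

Subexpression sizes:
  S → 3
  γ[y; MAX(e)→f](S) → 3
  π[f](γ[y; MAX(e)→f](S)) → 3

== RESULT ==
f
1
4
8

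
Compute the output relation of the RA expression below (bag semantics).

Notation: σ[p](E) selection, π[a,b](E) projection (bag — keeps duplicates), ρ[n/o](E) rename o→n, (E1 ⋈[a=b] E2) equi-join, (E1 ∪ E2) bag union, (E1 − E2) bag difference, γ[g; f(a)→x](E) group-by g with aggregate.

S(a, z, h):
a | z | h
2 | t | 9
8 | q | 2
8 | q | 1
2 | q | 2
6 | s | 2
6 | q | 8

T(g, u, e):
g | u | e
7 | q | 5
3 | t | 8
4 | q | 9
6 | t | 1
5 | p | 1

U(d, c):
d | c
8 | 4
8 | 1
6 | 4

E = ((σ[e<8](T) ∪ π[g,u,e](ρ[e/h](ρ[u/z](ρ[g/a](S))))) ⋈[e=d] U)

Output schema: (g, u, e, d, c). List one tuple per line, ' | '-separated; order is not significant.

Stepwise |·|:
  T → 5
  σ[e<8](T) → 3
  S → 6
  ρ[g/a](S) → 6
  ρ[u/z](ρ[g/a](S)) → 6
  ρ[e/h](ρ[u/z](ρ[g/a](S))) → 6
  π[g,u,e](ρ[e/h](ρ[u/z](ρ[g/a](S)))) → 6
  (σ[e<8](T) ∪ π[g,u,e](ρ[e/h](ρ[u/z](ρ[g/a](S))))) → 9
  U → 3
  ((σ[e<8](T) ∪ π[g,u,e](ρ[e/h](ρ[u/z](ρ[g/a](S))))) ⋈[e=d] U) → 2

== RESULT ==
g | u | e | d | c
6 | q | 8 | 8 | 1
6 | q | 8 | 8 | 4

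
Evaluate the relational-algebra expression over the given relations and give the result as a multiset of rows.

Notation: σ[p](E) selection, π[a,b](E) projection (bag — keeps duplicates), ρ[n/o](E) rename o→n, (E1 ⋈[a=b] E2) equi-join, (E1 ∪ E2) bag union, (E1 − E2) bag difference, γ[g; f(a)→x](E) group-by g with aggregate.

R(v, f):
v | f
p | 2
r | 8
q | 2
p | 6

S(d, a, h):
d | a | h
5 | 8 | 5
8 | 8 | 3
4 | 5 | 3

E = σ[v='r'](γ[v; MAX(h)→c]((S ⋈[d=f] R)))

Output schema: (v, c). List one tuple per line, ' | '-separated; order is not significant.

Stepwise |·|:
  S → 3
  R → 4
  (S ⋈[d=f] R) → 1
  γ[v; MAX(h)→c]((S ⋈[d=f] R)) → 1
  σ[v='r'](γ[v; MAX(h)→c]((S ⋈[d=f] R))) → 1

== RESULT ==
v | c
r | 3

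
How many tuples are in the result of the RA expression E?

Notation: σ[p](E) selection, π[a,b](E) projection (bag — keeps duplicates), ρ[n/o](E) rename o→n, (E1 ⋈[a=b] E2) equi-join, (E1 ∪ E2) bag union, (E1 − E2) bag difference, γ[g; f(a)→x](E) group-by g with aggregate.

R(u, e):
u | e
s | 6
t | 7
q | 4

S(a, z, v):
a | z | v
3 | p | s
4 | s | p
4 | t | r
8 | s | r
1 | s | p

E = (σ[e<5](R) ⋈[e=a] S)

Stepwise |·|:
  R → 3
  σ[e<5](R) → 1
  S → 5
  (σ[e<5](R) ⋈[e=a] S) → 2

|E| = 2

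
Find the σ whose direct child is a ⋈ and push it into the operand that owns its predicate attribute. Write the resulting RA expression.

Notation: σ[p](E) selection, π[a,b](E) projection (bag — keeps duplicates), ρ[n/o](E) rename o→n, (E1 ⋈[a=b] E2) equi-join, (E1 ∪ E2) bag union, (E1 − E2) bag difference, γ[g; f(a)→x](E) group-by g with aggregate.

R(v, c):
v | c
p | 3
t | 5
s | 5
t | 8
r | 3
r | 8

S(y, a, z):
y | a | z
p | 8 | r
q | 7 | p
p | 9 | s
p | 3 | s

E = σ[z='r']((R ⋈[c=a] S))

σ filters on z, owned by the right side.
E' = (R ⋈[c=a] σ[z='r'](S))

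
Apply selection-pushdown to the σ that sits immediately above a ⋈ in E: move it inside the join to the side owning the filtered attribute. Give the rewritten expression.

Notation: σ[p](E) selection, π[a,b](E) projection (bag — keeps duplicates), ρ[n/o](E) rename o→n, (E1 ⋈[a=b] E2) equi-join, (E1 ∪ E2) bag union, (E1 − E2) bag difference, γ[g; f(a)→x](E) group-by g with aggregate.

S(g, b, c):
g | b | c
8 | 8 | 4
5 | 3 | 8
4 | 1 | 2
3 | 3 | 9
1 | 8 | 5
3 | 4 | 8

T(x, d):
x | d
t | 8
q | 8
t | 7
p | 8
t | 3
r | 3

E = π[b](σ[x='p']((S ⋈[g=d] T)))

σ filters on x, owned by the right side.
E' = π[b]((S ⋈[g=d] σ[x='p'](T)))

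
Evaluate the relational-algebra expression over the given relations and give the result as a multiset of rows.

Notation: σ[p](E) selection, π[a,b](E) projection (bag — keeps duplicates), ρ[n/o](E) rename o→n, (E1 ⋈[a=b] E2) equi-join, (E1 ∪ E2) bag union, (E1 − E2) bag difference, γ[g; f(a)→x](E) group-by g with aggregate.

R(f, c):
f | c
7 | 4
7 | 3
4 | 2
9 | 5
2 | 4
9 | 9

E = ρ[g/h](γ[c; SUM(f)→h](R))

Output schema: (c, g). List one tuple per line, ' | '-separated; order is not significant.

Per-node cardinality:
  R → 6
  γ[c; SUM(f)→h](R) → 5
  ρ[g/h](γ[c; SUM(f)→h](R)) → 5

== RESULT ==
c | g
2 | 4
3 | 7
4 | 9
5 | 9
9 | 9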